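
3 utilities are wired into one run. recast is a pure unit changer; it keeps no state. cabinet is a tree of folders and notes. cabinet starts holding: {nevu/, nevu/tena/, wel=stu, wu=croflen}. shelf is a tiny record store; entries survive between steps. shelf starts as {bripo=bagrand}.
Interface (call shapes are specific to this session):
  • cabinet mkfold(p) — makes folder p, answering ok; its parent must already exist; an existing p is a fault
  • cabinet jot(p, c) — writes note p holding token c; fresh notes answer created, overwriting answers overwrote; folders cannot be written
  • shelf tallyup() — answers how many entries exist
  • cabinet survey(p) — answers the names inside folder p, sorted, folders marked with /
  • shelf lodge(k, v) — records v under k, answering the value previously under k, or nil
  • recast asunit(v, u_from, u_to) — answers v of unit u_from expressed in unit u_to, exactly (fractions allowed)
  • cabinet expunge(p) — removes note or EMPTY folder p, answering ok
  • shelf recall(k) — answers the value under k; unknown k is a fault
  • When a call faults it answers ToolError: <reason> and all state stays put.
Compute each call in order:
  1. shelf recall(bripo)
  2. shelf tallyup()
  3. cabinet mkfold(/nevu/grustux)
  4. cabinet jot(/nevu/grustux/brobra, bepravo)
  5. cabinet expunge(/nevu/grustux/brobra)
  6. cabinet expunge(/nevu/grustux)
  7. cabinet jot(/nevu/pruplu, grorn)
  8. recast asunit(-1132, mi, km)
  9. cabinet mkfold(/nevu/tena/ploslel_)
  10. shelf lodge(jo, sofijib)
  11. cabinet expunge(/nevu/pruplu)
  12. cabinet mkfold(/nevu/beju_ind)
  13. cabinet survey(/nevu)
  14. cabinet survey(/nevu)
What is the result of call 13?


Answer: [beju_ind/, tena/]

Derivation:
# 1. shelf recall(k='bripo') -> bagrand
# 2. shelf tallyup() -> 1
# 3. cabinet mkfold(p='/nevu/grustux') -> ok
# 4. cabinet jot(p='/nevu/grustux/brobra', c='bepravo') -> created
# 5. cabinet expunge(p='/nevu/grustux/brobra') -> ok
# 6. cabinet expunge(p='/nevu/grustux') -> ok
# 7. cabinet jot(p='/nevu/pruplu', c='grorn') -> created
# 8. recast asunit(v='-1132', u_from='mi', u_to='km') -> -28465272/15625
# 9. cabinet mkfold(p='/nevu/tena/ploslel_') -> ok
# 10. shelf lodge(k='jo', v='sofijib') -> nil
# 11. cabinet expunge(p='/nevu/pruplu') -> ok
# 12. cabinet mkfold(p='/nevu/beju_ind') -> ok
# 13. cabinet survey(p='/nevu') -> [beju_ind/, tena/]
# 14. cabinet survey(p='/nevu') -> [beju_ind/, tena/]


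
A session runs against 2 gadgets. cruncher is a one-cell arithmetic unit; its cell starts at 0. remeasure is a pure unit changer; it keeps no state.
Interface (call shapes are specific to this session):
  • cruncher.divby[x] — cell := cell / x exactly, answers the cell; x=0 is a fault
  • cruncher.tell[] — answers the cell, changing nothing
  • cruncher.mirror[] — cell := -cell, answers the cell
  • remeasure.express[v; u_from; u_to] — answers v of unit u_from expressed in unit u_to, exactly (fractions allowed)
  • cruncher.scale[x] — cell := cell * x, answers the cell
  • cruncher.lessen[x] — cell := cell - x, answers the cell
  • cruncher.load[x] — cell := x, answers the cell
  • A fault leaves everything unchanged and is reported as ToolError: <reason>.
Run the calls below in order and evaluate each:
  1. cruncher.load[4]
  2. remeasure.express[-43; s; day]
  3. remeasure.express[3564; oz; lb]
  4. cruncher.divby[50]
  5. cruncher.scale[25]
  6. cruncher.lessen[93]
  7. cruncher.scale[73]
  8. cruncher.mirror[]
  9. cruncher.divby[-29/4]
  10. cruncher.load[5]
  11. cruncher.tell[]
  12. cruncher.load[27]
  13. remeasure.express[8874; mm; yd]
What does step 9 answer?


==> cruncher.load(x: 4)
<== 4
==> remeasure.express(v: -43, u_from: s, u_to: day)
<== -43/86400
==> remeasure.express(v: 3564, u_from: oz, u_to: lb)
<== 891/4
==> cruncher.divby(x: 50)
<== 2/25
==> cruncher.scale(x: 25)
<== 2
==> cruncher.lessen(x: 93)
<== -91
==> cruncher.scale(x: 73)
<== -6643
==> cruncher.mirror()
<== 6643
==> cruncher.divby(x: -29/4)
<== -26572/29
==> cruncher.load(x: 5)
<== 5
==> cruncher.tell()
<== 5
==> cruncher.load(x: 27)
<== 27
==> remeasure.express(v: 8874, u_from: mm, u_to: yd)
<== 2465/254

Answer: -26572/29


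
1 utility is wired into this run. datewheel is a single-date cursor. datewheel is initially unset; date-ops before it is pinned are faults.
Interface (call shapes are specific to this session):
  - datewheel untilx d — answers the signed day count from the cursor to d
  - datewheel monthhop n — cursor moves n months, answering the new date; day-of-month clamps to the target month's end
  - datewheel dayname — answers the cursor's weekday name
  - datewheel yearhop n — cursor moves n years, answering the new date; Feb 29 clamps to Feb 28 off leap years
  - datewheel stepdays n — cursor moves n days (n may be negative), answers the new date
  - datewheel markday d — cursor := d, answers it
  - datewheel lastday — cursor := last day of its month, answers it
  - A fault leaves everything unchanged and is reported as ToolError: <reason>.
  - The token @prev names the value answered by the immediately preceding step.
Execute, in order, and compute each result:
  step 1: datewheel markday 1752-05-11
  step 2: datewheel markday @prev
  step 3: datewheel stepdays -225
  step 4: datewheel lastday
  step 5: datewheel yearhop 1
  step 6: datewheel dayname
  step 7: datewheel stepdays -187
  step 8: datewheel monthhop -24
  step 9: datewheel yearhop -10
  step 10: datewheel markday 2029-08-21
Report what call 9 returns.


Answer: 1740-03-27

Derivation:
-> datewheel markday(1752-05-11)
<- 1752-05-11
-> datewheel markday(@prev)
<- 1752-05-11
-> datewheel stepdays(-225)
<- 1751-09-29
-> datewheel lastday()
<- 1751-09-30
-> datewheel yearhop(1)
<- 1752-09-30
-> datewheel dayname()
<- Saturday
-> datewheel stepdays(-187)
<- 1752-03-27
-> datewheel monthhop(-24)
<- 1750-03-27
-> datewheel yearhop(-10)
<- 1740-03-27
-> datewheel markday(2029-08-21)
<- 2029-08-21


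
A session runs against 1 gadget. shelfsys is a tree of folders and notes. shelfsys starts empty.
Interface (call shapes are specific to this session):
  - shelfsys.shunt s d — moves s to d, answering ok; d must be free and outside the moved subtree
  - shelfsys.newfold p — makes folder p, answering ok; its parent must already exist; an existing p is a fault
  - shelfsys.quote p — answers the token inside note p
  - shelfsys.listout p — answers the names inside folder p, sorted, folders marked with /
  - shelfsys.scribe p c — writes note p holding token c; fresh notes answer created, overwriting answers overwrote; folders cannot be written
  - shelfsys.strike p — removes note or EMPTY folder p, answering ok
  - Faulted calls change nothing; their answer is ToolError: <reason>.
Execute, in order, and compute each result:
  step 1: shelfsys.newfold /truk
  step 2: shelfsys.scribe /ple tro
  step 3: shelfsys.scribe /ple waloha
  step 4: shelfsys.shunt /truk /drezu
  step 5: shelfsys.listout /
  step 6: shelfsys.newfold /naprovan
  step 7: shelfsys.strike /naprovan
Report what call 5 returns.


Answer: [drezu/, ple]

Derivation:
Step: newfold[/truk]
Result: ok
Step: scribe[/ple; tro]
Result: created
Step: scribe[/ple; waloha]
Result: overwrote
Step: shunt[/truk; /drezu]
Result: ok
Step: listout[/]
Result: [drezu/, ple]
Step: newfold[/naprovan]
Result: ok
Step: strike[/naprovan]
Result: ok


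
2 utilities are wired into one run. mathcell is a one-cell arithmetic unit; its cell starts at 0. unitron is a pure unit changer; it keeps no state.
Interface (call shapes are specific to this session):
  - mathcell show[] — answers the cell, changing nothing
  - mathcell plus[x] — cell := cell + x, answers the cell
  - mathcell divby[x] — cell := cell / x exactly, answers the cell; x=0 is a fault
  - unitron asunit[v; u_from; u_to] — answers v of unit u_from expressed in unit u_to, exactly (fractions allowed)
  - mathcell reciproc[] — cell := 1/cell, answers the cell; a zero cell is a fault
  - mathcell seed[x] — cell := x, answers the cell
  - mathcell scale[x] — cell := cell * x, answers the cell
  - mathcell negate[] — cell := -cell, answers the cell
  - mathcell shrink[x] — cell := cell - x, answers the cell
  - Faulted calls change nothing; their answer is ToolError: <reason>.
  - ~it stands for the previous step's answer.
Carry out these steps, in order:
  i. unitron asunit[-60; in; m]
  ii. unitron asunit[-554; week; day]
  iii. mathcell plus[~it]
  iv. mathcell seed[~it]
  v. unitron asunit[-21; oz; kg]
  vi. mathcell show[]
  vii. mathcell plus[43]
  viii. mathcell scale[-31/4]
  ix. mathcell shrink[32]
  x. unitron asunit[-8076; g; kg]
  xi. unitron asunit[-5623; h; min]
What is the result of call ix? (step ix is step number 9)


Answer: 118757/4

Derivation:
Next I call unitron asunit passing v='-60', u_from='in', u_to='m': -381/250.
Now I run unitron asunit passing v='-554', u_from='week', u_to='day', giving -3878.
I try mathcell plus passing x='~it', yielding -3878.
Next I call mathcell seed passing x='~it', yielding -3878.
Now I run unitron asunit passing v='-21', u_from='oz', u_to='kg', and get -952543977/1600000000.
I call mathcell show(), and get -3878.
Calling mathcell plus passing x='43', yielding -3835.
I use mathcell scale passing x='-31/4', and observe 118885/4.
I run mathcell shrink passing x='32': 118757/4.
I try unitron asunit passing v='-8076', u_from='g', u_to='kg', and see -2019/250.
Then unitron asunit passing v='-5623', u_from='h', u_to='min', → -337380.


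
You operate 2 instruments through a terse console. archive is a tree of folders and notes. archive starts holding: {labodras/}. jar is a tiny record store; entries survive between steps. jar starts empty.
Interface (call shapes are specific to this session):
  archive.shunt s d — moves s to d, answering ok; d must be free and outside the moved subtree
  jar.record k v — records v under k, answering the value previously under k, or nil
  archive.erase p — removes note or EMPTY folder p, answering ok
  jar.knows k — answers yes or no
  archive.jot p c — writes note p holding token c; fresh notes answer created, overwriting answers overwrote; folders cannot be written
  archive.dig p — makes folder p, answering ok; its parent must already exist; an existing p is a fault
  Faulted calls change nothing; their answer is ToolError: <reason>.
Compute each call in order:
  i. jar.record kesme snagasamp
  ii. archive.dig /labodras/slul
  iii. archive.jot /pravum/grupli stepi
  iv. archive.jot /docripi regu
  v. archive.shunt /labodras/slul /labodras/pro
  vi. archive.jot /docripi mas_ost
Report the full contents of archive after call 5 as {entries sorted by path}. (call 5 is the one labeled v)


I try jar.record with k→kesme, v→snagasamp, — result: nil.
Now I run archive.dig with p→/labodras/slul, → ok.
I run archive.jot with p→/pravum/grupli, c→stepi: ToolError: no parent.
I try archive.jot with p→/docripi, c→regu, and see created.
Invoking archive.shunt with s→/labodras/slul, d→/labodras/pro, giving ok.
Calling archive.jot with p→/docripi, c→mas_ost, yielding overwrote.

Answer: {docripi=regu, labodras/, labodras/pro/}


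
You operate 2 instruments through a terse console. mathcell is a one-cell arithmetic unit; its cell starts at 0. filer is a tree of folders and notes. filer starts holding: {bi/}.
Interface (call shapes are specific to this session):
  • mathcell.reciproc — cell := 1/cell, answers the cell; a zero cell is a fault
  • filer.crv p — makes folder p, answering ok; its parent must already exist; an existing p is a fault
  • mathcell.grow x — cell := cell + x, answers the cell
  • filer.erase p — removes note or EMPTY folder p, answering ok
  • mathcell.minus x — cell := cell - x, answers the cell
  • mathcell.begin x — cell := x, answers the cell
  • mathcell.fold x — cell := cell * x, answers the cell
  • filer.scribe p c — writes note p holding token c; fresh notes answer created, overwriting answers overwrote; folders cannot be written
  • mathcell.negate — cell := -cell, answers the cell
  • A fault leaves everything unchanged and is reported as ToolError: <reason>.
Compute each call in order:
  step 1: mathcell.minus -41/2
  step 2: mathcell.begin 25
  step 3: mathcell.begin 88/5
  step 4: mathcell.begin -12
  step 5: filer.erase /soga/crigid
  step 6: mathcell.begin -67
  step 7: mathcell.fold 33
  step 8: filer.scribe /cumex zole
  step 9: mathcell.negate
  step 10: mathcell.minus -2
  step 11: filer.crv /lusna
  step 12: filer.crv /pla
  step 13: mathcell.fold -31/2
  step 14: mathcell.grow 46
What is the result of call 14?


Answer: -68511/2

Derivation:
·→ mathcell.minus(x='-41/2')
·← 41/2
·→ mathcell.begin(x='25')
·← 25
·→ mathcell.begin(x='88/5')
·← 88/5
·→ mathcell.begin(x='-12')
·← -12
·→ filer.erase(p='/soga/crigid')
·← ToolError: not found
·→ mathcell.begin(x='-67')
·← -67
·→ mathcell.fold(x='33')
·← -2211
·→ filer.scribe(p='/cumex', c='zole')
·← created
·→ mathcell.negate()
·← 2211
·→ mathcell.minus(x='-2')
·← 2213
·→ filer.crv(p='/lusna')
·← ok
·→ filer.crv(p='/pla')
·← ok
·→ mathcell.fold(x='-31/2')
·← -68603/2
·→ mathcell.grow(x='46')
·← -68511/2


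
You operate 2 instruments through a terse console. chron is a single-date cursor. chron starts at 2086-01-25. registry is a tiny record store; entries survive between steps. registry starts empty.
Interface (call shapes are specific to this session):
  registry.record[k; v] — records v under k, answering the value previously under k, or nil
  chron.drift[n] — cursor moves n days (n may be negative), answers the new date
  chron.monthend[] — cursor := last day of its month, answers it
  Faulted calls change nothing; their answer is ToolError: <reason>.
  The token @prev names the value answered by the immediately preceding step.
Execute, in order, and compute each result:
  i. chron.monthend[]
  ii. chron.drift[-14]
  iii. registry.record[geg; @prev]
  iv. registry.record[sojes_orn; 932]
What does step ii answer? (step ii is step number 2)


Answer: 2086-01-17

Derivation:
% chron.monthend
= 2086-01-31
% chron.drift n='-14'
= 2086-01-17
% registry.record k='geg' v='@prev'
= nil
% registry.record k='sojes_orn' v='932'
= nil


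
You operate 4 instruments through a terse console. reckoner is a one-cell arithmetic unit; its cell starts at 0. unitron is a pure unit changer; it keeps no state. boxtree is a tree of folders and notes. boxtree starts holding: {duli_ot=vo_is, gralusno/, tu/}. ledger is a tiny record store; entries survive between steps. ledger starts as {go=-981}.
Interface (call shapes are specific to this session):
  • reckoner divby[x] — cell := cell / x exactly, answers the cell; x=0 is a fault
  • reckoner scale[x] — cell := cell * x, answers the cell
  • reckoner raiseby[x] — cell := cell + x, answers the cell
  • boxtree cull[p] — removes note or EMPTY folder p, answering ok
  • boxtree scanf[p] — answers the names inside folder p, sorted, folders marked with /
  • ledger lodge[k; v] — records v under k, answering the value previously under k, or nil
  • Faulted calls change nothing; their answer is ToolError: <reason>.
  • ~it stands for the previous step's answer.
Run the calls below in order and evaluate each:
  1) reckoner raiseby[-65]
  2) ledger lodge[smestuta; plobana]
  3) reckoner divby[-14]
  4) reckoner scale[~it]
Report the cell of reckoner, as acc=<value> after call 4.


$ reckoner raiseby x→-65
[out] -65
$ ledger lodge k→smestuta v→plobana
[out] nil
$ reckoner divby x→-14
[out] 65/14
$ reckoner scale x→~it
[out] 4225/196

Answer: acc=4225/196


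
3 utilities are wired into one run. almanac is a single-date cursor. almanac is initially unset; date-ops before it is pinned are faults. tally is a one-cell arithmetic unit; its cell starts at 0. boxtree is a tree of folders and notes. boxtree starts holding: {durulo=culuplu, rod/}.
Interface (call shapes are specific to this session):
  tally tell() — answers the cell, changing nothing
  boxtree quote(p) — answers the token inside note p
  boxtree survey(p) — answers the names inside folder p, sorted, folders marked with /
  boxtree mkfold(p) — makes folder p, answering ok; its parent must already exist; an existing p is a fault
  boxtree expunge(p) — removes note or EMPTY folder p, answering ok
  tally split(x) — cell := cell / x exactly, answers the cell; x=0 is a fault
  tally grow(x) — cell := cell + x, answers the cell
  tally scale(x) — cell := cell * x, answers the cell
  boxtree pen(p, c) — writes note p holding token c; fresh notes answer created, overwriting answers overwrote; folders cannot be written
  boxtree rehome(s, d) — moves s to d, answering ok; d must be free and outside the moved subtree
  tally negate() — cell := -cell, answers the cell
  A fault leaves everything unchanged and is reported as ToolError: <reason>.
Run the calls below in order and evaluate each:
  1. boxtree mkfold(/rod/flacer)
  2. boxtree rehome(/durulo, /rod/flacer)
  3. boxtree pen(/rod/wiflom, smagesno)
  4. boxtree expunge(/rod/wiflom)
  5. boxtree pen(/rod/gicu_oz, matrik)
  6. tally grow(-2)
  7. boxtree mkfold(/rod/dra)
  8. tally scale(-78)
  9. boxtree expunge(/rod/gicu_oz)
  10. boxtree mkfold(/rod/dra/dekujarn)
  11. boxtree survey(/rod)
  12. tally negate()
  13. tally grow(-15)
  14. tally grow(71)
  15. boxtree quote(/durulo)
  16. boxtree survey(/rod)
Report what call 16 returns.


-- boxtree mkfold(p: /rod/flacer) => ok
-- boxtree rehome(s: /durulo, d: /rod/flacer) => ToolError: exists
-- boxtree pen(p: /rod/wiflom, c: smagesno) => created
-- boxtree expunge(p: /rod/wiflom) => ok
-- boxtree pen(p: /rod/gicu_oz, c: matrik) => created
-- tally grow(x: -2) => -2
-- boxtree mkfold(p: /rod/dra) => ok
-- tally scale(x: -78) => 156
-- boxtree expunge(p: /rod/gicu_oz) => ok
-- boxtree mkfold(p: /rod/dra/dekujarn) => ok
-- boxtree survey(p: /rod) => [dra/, flacer/]
-- tally negate() => -156
-- tally grow(x: -15) => -171
-- tally grow(x: 71) => -100
-- boxtree quote(p: /durulo) => culuplu
-- boxtree survey(p: /rod) => [dra/, flacer/]

Answer: [dra/, flacer/]


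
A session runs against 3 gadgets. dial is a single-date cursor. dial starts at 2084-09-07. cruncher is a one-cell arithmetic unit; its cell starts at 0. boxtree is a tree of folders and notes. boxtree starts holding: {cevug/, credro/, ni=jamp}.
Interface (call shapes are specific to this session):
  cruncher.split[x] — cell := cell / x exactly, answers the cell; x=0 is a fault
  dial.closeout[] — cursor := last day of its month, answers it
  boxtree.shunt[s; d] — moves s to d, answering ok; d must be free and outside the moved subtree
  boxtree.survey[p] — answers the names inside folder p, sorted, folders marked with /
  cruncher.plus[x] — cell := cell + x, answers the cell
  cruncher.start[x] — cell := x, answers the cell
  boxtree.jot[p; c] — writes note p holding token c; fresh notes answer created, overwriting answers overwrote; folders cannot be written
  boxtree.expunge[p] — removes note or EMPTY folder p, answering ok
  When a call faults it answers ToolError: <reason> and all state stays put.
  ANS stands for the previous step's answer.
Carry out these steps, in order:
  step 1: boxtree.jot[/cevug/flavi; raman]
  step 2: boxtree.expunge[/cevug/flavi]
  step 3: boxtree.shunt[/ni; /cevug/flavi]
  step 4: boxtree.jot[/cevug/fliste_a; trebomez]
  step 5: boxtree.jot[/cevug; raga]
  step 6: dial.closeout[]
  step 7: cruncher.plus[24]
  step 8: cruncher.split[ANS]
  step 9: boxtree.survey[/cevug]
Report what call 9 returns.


# 1. boxtree.jot(p='/cevug/flavi', c='raman') : created
# 2. boxtree.expunge(p='/cevug/flavi') : ok
# 3. boxtree.shunt(s='/ni', d='/cevug/flavi') : ok
# 4. boxtree.jot(p='/cevug/fliste_a', c='trebomez') : created
# 5. boxtree.jot(p='/cevug', c='raga') : ToolError: is a directory
# 6. dial.closeout() : 2084-09-30
# 7. cruncher.plus(x='24') : 24
# 8. cruncher.split(x='ANS') : 1
# 9. boxtree.survey(p='/cevug') : [flavi, fliste_a]

Answer: [flavi, fliste_a]


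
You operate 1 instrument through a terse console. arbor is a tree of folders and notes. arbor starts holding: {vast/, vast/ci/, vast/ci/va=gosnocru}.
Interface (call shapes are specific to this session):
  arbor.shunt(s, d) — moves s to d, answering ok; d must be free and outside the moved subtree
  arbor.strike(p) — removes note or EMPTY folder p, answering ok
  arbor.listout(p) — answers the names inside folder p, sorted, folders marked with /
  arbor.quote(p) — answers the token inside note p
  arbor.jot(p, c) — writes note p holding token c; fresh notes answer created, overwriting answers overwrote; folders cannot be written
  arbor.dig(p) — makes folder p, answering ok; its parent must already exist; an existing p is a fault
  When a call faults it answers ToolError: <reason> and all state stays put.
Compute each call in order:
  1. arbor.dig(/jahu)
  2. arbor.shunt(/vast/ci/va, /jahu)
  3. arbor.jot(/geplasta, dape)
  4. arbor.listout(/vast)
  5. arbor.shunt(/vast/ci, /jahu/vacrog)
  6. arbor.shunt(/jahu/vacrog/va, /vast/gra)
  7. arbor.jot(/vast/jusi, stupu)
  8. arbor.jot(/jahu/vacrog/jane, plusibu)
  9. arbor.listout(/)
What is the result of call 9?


Answer: [geplasta, jahu/, vast/]

Derivation:
>> arbor.dig(p='/jahu')
<< ok
>> arbor.shunt(s='/vast/ci/va', d='/jahu')
<< ToolError: exists
>> arbor.jot(p='/geplasta', c='dape')
<< created
>> arbor.listout(p='/vast')
<< [ci/]
>> arbor.shunt(s='/vast/ci', d='/jahu/vacrog')
<< ok
>> arbor.shunt(s='/jahu/vacrog/va', d='/vast/gra')
<< ok
>> arbor.jot(p='/vast/jusi', c='stupu')
<< created
>> arbor.jot(p='/jahu/vacrog/jane', c='plusibu')
<< created
>> arbor.listout(p='/')
<< [geplasta, jahu/, vast/]


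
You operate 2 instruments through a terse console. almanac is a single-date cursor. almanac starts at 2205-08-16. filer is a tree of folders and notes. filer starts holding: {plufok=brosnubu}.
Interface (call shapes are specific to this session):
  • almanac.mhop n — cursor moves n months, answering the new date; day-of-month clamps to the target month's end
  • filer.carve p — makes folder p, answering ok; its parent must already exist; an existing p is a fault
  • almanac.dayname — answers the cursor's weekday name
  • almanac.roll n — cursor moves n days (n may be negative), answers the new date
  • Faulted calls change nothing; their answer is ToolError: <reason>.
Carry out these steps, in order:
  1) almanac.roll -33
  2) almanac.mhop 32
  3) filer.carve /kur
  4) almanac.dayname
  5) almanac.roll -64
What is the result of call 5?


! roll(n='-33') == 2205-07-14
! mhop(n='32') == 2208-03-14
! carve(p='/kur') == ok
! dayname() == Monday
! roll(n='-64') == 2208-01-10

Answer: 2208-01-10


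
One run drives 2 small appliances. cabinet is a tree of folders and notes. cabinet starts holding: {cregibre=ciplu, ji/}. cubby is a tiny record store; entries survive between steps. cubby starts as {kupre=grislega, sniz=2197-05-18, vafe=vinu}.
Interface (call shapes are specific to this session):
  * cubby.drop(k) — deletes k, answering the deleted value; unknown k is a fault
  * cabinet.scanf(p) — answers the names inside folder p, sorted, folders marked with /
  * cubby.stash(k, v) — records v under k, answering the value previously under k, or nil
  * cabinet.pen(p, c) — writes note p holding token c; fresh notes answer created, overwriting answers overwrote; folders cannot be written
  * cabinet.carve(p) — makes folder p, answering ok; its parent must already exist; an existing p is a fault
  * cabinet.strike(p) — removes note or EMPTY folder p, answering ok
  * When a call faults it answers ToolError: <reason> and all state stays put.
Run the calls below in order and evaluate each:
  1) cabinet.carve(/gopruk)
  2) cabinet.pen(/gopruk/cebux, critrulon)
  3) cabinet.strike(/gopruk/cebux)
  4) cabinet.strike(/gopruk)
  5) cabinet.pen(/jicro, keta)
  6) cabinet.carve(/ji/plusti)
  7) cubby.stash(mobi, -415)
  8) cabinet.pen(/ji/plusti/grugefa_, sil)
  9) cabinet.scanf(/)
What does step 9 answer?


Answer: [cregibre, ji/, jicro]

Derivation:
-- 1. carve(/gopruk) ~> ok
-- 2. pen(/gopruk/cebux, critrulon) ~> created
-- 3. strike(/gopruk/cebux) ~> ok
-- 4. strike(/gopruk) ~> ok
-- 5. pen(/jicro, keta) ~> created
-- 6. carve(/ji/plusti) ~> ok
-- 7. stash(mobi, -415) ~> nil
-- 8. pen(/ji/plusti/grugefa_, sil) ~> created
-- 9. scanf(/) ~> [cregibre, ji/, jicro]


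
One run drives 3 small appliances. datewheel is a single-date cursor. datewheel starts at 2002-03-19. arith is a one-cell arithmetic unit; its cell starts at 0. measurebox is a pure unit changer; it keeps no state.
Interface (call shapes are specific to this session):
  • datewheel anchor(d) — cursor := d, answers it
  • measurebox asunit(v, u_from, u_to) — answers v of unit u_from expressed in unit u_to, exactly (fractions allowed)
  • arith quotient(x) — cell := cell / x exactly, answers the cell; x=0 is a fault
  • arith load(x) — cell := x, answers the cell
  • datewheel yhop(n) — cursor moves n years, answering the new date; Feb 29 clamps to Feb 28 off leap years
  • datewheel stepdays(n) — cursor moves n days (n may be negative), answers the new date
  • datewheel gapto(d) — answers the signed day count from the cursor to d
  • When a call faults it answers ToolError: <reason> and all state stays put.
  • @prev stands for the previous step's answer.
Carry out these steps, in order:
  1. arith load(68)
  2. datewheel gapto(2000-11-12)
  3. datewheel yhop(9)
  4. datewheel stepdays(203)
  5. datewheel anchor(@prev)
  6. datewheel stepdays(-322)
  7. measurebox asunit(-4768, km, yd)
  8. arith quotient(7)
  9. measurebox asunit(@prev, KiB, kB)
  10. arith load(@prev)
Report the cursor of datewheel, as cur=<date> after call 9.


Answer: cur=2010-11-20

Derivation:
-> arith load(68)
<- 68
-> datewheel gapto(2000-11-12)
<- -492
-> datewheel yhop(9)
<- 2011-03-19
-> datewheel stepdays(203)
<- 2011-10-08
-> datewheel anchor(@prev)
<- 2011-10-08
-> datewheel stepdays(-322)
<- 2010-11-20
-> measurebox asunit(-4768, km, yd)
<- -5960000000/1143
-> arith quotient(7)
<- 68/7
-> measurebox asunit(@prev, KiB, kB)
<- 8704/875
-> arith load(@prev)
<- 8704/875


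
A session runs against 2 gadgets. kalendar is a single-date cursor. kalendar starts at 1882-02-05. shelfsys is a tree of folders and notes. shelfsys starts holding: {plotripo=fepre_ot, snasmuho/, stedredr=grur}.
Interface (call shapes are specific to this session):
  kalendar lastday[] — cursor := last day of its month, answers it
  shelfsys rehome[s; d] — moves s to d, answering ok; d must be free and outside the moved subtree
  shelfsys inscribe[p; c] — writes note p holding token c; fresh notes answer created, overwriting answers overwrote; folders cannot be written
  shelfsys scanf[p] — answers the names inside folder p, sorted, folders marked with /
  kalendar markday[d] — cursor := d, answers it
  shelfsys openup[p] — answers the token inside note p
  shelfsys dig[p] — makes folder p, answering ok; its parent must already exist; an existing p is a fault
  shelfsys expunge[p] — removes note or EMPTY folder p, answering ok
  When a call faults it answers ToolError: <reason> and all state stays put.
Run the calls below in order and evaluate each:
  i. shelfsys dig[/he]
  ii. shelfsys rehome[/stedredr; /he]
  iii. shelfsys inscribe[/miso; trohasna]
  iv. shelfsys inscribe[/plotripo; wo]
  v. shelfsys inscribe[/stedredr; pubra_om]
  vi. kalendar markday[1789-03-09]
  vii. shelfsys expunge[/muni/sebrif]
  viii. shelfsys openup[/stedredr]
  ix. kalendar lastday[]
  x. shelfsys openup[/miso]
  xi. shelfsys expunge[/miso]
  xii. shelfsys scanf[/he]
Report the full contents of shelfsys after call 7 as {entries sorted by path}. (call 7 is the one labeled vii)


>>> shelfsys dig /he
[out] ok
>>> shelfsys rehome /stedredr /he
[out] ToolError: exists
>>> shelfsys inscribe /miso trohasna
[out] created
>>> shelfsys inscribe /plotripo wo
[out] overwrote
>>> shelfsys inscribe /stedredr pubra_om
[out] overwrote
>>> kalendar markday 1789-03-09
[out] 1789-03-09
>>> shelfsys expunge /muni/sebrif
[out] ToolError: not found
>>> shelfsys openup /stedredr
[out] pubra_om
>>> kalendar lastday
[out] 1789-03-31
>>> shelfsys openup /miso
[out] trohasna
>>> shelfsys expunge /miso
[out] ok
>>> shelfsys scanf /he
[out] []

Answer: {he/, miso=trohasna, plotripo=wo, snasmuho/, stedredr=pubra_om}


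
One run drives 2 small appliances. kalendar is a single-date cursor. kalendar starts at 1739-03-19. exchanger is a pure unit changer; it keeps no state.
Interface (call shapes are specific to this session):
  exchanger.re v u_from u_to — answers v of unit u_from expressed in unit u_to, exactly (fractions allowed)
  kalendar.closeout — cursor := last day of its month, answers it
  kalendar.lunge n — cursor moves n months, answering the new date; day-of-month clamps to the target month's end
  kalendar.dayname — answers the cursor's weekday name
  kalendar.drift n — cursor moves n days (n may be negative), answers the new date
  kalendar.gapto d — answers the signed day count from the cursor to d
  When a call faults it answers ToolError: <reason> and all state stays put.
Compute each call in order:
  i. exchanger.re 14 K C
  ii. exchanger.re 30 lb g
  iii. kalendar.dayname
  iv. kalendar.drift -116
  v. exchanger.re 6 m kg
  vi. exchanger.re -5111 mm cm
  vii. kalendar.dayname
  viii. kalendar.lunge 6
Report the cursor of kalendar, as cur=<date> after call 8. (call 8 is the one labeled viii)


Act: exchanger.re[14; K; C]
Obs: -5183/20
Act: exchanger.re[30; lb; g]
Obs: 136077711/10000
Act: kalendar.dayname[]
Obs: Thursday
Act: kalendar.drift[-116]
Obs: 1738-11-23
Act: exchanger.re[6; m; kg]
Obs: ToolError: incompatible units
Act: exchanger.re[-5111; mm; cm]
Obs: -5111/10
Act: kalendar.dayname[]
Obs: Sunday
Act: kalendar.lunge[6]
Obs: 1739-05-23

Answer: cur=1739-05-23


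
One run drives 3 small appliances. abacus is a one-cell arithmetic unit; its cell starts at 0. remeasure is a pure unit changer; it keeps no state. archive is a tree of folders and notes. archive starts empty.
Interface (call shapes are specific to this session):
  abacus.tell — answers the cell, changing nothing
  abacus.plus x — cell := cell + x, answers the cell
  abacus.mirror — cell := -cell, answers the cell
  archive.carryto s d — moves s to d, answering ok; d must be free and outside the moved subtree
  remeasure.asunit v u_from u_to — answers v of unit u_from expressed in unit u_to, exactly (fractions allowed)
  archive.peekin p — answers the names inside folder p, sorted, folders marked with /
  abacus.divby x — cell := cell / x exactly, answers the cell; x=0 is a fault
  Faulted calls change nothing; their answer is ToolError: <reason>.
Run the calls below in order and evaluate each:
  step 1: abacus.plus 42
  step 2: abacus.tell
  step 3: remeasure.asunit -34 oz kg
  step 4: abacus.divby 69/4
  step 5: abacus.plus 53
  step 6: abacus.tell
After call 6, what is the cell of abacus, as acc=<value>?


! abacus.plus(42) : 42
! abacus.tell() : 42
! remeasure.asunit(-34, oz, kg) : -771107029/800000000
! abacus.divby(69/4) : 56/23
! abacus.plus(53) : 1275/23
! abacus.tell() : 1275/23

Answer: acc=1275/23


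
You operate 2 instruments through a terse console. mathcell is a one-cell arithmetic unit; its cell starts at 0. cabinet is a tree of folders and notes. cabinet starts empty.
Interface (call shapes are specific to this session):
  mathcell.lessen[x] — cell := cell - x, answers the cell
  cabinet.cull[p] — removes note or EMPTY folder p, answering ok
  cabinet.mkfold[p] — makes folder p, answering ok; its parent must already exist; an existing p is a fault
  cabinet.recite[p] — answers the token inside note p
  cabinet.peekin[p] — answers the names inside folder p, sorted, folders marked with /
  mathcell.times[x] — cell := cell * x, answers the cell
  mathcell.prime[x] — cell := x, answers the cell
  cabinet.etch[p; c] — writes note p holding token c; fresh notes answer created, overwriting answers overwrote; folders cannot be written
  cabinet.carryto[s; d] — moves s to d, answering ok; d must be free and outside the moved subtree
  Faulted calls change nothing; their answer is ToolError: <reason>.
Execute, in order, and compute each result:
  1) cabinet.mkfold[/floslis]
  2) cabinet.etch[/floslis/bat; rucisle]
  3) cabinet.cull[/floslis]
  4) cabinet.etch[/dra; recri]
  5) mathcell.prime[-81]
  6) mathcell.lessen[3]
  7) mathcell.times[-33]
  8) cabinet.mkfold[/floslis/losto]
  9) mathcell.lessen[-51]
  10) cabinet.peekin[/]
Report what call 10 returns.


Answer: [dra, floslis/]

Derivation:
! mkfold(p='/floslis') => ok
! etch(p='/floslis/bat', c='rucisle') => created
! cull(p='/floslis') => ToolError: not empty
! etch(p='/dra', c='recri') => created
! prime(x='-81') => -81
! lessen(x='3') => -84
! times(x='-33') => 2772
! mkfold(p='/floslis/losto') => ok
! lessen(x='-51') => 2823
! peekin(p='/') => [dra, floslis/]


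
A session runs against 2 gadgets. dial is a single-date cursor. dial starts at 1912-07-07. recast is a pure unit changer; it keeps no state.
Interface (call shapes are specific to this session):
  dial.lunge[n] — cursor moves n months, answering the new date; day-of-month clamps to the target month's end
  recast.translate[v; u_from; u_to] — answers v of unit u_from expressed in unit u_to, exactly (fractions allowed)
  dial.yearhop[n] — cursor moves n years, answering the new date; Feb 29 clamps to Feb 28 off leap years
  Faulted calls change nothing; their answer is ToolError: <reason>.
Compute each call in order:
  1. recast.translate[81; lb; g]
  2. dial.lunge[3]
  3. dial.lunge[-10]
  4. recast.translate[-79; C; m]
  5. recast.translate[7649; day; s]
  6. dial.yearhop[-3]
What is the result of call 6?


-> recast.translate(v='81', u_from='lb', u_to='g')
<- 3674098197/100000
-> dial.lunge(n='3')
<- 1912-10-07
-> dial.lunge(n='-10')
<- 1911-12-07
-> recast.translate(v='-79', u_from='C', u_to='m')
<- ToolError: incompatible units
-> recast.translate(v='7649', u_from='day', u_to='s')
<- 660873600
-> dial.yearhop(n='-3')
<- 1908-12-07

Answer: 1908-12-07


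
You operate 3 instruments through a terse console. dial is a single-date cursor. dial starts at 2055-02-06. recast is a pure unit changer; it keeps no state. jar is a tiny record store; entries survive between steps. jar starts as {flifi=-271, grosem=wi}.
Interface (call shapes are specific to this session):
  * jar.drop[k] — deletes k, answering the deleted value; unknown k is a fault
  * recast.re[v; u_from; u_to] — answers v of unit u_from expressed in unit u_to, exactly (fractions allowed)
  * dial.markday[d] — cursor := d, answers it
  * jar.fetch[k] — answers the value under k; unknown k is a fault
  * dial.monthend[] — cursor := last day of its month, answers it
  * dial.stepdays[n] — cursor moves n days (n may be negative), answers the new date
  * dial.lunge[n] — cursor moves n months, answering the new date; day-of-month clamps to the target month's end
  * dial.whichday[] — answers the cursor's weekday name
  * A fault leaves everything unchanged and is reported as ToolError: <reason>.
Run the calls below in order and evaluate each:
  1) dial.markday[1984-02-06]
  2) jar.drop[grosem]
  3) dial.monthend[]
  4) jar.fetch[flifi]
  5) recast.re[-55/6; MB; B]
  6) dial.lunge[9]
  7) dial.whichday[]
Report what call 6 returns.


% dial.markday d: 1984-02-06
:: 1984-02-06
% jar.drop k: grosem
:: wi
% dial.monthend
:: 1984-02-29
% jar.fetch k: flifi
:: -271
% recast.re v: -55/6 u_from: MB u_to: B
:: -27500000/3
% dial.lunge n: 9
:: 1984-11-29
% dial.whichday
:: Thursday

Answer: 1984-11-29


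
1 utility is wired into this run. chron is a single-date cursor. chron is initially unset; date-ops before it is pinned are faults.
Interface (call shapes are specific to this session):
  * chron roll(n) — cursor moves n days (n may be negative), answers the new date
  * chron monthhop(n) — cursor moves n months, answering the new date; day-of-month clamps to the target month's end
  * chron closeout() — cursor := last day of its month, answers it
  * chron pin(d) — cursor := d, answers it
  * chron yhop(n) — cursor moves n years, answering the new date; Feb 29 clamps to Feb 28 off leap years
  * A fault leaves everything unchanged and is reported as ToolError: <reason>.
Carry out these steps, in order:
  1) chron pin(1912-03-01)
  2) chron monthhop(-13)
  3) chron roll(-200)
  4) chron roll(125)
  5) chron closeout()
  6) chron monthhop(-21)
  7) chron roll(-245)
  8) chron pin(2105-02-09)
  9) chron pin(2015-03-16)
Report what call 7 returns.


Answer: 1908-06-28

Derivation:
Then chron pin(d=1912-03-01), — result: 1912-03-01.
Using chron monthhop(n=-13), — result: 1911-02-01.
Calling chron roll(n=-200): 1910-07-16.
I use chron roll(n=125), which returns 1910-11-18.
I try chron closeout(): 1910-11-30.
Next I call chron monthhop(n=-21), → 1909-02-28.
I call chron roll(n=-245), → 1908-06-28.
Then chron pin(d=2105-02-09), giving 2105-02-09.
Then chron pin(d=2015-03-16): 2015-03-16.


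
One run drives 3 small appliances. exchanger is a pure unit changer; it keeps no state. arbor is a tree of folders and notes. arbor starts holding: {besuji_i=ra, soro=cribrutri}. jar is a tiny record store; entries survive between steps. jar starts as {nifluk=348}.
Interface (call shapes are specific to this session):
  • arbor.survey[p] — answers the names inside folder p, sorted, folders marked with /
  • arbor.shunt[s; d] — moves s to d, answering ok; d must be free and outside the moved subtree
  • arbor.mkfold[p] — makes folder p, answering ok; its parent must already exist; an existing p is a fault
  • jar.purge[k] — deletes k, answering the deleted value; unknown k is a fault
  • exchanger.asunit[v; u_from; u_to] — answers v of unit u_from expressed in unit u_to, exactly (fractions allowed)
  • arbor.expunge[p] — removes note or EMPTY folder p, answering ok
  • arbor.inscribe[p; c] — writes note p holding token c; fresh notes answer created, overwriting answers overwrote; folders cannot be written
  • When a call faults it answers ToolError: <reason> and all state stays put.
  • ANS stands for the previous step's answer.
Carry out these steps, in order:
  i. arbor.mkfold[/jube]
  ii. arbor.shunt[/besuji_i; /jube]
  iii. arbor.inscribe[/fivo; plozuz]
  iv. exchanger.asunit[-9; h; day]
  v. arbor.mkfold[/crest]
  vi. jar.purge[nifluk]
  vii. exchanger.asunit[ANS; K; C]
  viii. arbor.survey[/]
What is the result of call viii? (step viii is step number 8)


;; 1. arbor.mkfold(/jube) : ok
;; 2. arbor.shunt(/besuji_i, /jube) : ToolError: exists
;; 3. arbor.inscribe(/fivo, plozuz) : created
;; 4. exchanger.asunit(-9, h, day) : -3/8
;; 5. arbor.mkfold(/crest) : ok
;; 6. jar.purge(nifluk) : 348
;; 7. exchanger.asunit(ANS, K, C) : 1497/20
;; 8. arbor.survey(/) : [besuji_i, crest/, fivo, jube/, soro]

Answer: [besuji_i, crest/, fivo, jube/, soro]


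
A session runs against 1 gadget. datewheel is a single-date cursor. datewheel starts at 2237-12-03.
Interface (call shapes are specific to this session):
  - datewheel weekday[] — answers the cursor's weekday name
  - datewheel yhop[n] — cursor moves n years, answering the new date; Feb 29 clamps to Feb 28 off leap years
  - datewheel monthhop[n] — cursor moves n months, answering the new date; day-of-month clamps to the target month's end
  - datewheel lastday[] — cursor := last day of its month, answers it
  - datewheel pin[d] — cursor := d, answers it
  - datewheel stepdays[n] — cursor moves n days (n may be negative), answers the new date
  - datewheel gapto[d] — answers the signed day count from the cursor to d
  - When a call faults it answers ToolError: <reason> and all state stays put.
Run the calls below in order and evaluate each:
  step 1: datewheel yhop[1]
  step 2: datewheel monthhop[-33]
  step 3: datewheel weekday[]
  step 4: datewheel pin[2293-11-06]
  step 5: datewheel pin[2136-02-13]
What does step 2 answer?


I run datewheel yhop with n=1, → 2238-12-03.
Using datewheel monthhop with n=-33, which returns 2236-03-03.
Calling datewheel weekday(), yielding Thursday.
Using datewheel pin with d=2293-11-06, yielding 2293-11-06.
Calling datewheel pin with d=2136-02-13, giving 2136-02-13.

Answer: 2236-03-03
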